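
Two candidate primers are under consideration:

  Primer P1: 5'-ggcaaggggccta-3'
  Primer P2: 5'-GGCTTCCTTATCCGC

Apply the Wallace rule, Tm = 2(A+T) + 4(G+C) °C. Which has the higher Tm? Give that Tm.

Primer P1: A+T=4, G+C=9 → Tm = 2(4)+4(9) = 44°C
Primer P2: A+T=6, G+C=9 → Tm = 2(6)+4(9) = 48°C
44°C vs 48°C → primer P2 is higher.

Primer P2, 48°C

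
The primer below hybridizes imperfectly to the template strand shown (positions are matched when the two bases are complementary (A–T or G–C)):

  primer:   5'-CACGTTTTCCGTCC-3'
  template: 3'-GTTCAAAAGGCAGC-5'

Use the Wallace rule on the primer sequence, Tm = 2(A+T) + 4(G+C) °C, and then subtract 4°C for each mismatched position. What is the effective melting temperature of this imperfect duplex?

36°C

Primer base counts: A=1, T=5, G=2, C=6 → A+T=6, G+C=8
Perfect-match Tm = 2(6) + 4(8) = 12 + 32 = 44°C
Mismatches (positions where the bases are not complementary): 2 (at positions 3, 14)
Effective Tm = 44 − 2×4 = 44 − 8 = 36°C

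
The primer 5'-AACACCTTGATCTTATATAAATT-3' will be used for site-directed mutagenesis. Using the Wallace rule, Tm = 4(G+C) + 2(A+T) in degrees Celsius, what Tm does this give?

Counting bases: A=9, G=1, T=9, C=4
AT pairs contribute 18, GC pairs contribute 5.
Tm = 2×18 + 4×5 = 56°C

56°C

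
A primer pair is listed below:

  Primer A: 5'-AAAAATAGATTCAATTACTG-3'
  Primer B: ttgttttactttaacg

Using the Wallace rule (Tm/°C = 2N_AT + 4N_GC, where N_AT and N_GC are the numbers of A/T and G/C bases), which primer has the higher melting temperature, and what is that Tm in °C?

Primer A, 48°C

Primer A: A+T=16, G+C=4 → Tm = 2(16)+4(4) = 48°C
Primer B: A+T=12, G+C=4 → Tm = 2(12)+4(4) = 40°C
48°C vs 40°C → primer A is higher.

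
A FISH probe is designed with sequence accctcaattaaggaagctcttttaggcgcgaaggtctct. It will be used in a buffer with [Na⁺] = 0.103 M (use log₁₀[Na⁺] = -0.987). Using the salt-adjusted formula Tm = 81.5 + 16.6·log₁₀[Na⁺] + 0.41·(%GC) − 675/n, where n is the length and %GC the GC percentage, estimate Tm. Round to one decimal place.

Length n = 40. T=11, C=10, A=10, G=9
G+C = 19, so %GC = 19/40 × 100 = 47.5%
Salt term: 16.6 × (-0.987) = -16.384
GC term: 0.41 × 47.5 = 19.475; length term: −675/40 = −16.875
Tm = 81.5 + (-16.384) + 19.475 − 16.875 = 67.716 → 67.7°C

67.7°C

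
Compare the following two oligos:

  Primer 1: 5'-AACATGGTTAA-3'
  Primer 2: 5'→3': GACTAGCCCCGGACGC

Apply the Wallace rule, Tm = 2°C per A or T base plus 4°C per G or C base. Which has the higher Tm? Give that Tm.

Primer 1: A+T=8, G+C=3 → Tm = 2(8)+4(3) = 28°C
Primer 2: A+T=4, G+C=12 → Tm = 2(4)+4(12) = 56°C
28°C vs 56°C → primer 2 is higher.

Primer 2, 56°C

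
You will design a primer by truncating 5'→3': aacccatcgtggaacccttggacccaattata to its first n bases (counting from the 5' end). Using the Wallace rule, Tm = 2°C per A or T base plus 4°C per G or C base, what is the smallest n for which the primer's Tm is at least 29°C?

n = 10

First 9 bases: AACCCATCG → Tm = 28°C (< 29°C)
First 10 bases: AACCCATCGT → Tm = 30°C (≥ 29°C)
Since every base adds ≥2°C, Tm only increases with n, so the threshold is first crossed at n = 10.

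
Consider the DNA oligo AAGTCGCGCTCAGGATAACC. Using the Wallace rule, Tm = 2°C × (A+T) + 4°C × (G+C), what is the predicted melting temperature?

Base counts: T=3, C=6, A=6, G=5
So N_AT = 9 and N_GC = 11.
Tm = 2(9) + 4(11) = 18 + 44 = 62°C

62°C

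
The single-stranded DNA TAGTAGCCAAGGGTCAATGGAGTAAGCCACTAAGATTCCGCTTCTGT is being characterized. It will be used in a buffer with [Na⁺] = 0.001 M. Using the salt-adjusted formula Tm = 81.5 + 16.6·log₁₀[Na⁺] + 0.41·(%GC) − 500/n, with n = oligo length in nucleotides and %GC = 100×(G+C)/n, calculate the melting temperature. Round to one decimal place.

Length n = 47. Base counts: T=12, G=12, A=13, C=10
G+C = 22, so %GC = 22/47 × 100 = 46.809%
Salt term: 16.6 × (-3) = -49.8
GC term: 0.41 × 46.809 = 19.192; length term: −500/47 = −10.638
Tm = 81.5 + (-49.8) + 19.192 − 10.638 = 40.254 → 40.3°C

40.3°C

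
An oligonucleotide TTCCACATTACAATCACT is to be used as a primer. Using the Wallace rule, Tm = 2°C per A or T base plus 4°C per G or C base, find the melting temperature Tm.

48°C

Counting bases: T=6, G=0, C=6, A=6
A+T = 12, G+C = 6
Tm = 4·6 + 2·12 = 24 + 24 = 48°C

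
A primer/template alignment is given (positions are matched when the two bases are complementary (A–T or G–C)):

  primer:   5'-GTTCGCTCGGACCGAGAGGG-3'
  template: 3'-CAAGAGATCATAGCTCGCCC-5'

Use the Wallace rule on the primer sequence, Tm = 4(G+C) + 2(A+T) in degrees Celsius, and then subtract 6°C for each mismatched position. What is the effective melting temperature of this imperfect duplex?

38°C

Primer base counts: A=3, T=3, G=9, C=5 → A+T=6, G+C=14
Perfect-match Tm = 2(6) + 4(14) = 12 + 56 = 68°C
Mismatches (positions where the bases are not complementary): 5 (at positions 5, 8, 10, 12, 17)
Effective Tm = 68 − 5×6 = 68 − 30 = 38°C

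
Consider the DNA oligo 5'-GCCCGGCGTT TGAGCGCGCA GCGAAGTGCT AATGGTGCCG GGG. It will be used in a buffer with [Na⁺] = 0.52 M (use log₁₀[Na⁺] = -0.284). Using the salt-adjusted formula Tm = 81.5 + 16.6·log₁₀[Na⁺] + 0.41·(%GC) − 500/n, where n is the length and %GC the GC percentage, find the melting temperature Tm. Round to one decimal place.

Length n = 43. Base counts: A=6, C=11, T=7, G=19
G+C = 30, so %GC = 30/43 × 100 = 69.767%
Salt term: 16.6 × (-0.284) = -4.714
GC term: 0.41 × 69.767 = 28.604; length term: −500/43 = −11.628
Tm = 81.5 + (-4.714) + 28.604 − 11.628 = 93.762 → 93.8°C

93.8°C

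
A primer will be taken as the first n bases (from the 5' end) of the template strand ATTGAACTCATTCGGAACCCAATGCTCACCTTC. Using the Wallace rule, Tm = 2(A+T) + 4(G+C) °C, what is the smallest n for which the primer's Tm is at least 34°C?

First 12 bases: ATTGAACTCATT → Tm = 30°C (< 34°C)
First 13 bases: ATTGAACTCATTC → Tm = 34°C (≥ 34°C)
Each additional base adds 2°C (A/T) or 4°C (G/C), so Tm is non-decreasing in n; n = 13 is the first length to reach 34°C.

n = 13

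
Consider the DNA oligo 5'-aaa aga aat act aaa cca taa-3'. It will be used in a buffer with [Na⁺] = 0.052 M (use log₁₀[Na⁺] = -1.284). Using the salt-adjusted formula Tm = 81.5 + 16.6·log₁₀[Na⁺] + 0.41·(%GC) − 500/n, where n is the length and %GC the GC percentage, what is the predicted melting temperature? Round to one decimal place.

Length n = 21. Base counts: A=14, C=3, G=1, T=3
G+C = 4, so %GC = 4/21 × 100 = 19.048%
Salt term: 16.6 × (-1.284) = -21.314
GC term: 0.41 × 19.048 = 7.81; length term: −500/21 = −23.81
Tm = 81.5 + (-21.314) + 7.81 − 23.81 = 44.186 → 44.2°C

44.2°C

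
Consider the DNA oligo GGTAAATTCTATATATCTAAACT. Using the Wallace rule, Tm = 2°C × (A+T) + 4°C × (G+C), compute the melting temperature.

Scanning the sequence gives A=9, C=3, G=2, T=9.
So N_AT = 18 and N_GC = 5.
Tm = 2(18) + 4(5) = 36 + 20 = 56°C

56°C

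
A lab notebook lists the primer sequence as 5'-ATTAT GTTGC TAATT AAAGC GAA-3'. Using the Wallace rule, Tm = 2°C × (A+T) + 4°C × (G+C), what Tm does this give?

Scanning the sequence gives T=8, A=9, G=4, C=2.
A+T = 17, G+C = 6
Tm = 4·6 + 2·17 = 24 + 34 = 58°C

58°C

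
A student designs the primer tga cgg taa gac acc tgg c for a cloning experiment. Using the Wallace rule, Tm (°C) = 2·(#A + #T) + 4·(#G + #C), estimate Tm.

Scanning the sequence gives A=5, G=6, C=5, T=3.
A+T = 8, G+C = 11
Tm = 2×8 + 4×11 = 60°C

60°C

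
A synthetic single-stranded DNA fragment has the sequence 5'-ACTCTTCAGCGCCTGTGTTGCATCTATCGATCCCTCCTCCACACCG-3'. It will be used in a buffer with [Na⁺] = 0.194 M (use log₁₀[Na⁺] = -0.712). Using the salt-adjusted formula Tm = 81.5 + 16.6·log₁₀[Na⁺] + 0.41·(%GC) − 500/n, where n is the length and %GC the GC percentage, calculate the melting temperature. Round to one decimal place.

82.0°C

Length n = 46. Counting bases: A=7, C=19, G=7, T=13
G+C = 26, so %GC = 26/46 × 100 = 56.522%
Salt term: 16.6 × (-0.712) = -11.819
GC term: 0.41 × 56.522 = 23.174; length term: −500/46 = −10.87
Tm = 81.5 + (-11.819) + 23.174 − 10.87 = 81.985 → 82.0°C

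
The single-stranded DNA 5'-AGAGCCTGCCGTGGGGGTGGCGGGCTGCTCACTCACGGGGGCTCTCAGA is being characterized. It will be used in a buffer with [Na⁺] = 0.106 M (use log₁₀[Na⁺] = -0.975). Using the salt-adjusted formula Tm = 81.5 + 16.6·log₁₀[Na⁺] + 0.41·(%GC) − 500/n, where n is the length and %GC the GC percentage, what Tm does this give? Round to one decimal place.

Length n = 49. Scanning the sequence gives T=8, C=14, G=21, A=6.
G+C = 35, so %GC = 35/49 × 100 = 71.429%
Salt term: 16.6 × (-0.975) = -16.185
GC term: 0.41 × 71.429 = 29.286; length term: −500/49 = −10.204
Tm = 81.5 + (-16.185) + 29.286 − 10.204 = 84.397 → 84.4°C

84.4°C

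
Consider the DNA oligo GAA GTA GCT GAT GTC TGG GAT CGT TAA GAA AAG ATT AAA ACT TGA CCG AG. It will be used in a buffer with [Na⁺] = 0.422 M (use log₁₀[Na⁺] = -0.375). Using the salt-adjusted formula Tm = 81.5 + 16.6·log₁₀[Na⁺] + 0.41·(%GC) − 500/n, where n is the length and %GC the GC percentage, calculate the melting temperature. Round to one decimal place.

81.7°C

Length n = 50. Scanning the sequence gives A=18, T=12, C=6, G=14.
G+C = 20, so %GC = 20/50 × 100 = 40%
Salt term: 16.6 × (-0.375) = -6.225
GC term: 0.41 × 40 = 16.4; length term: −500/50 = −10
Tm = 81.5 + (-6.225) + 16.4 − 10 = 81.675 → 81.7°C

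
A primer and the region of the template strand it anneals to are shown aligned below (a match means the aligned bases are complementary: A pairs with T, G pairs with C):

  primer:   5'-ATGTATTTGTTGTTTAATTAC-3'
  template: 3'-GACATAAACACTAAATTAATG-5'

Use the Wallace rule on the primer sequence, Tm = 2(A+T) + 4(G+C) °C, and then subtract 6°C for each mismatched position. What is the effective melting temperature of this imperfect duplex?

Primer base counts: A=5, T=12, G=3, C=1 → A+T=17, G+C=4
Perfect-match Tm = 2(17) + 4(4) = 34 + 16 = 50°C
Mismatches (positions where the bases are not complementary): 3 (at positions 1, 11, 12)
Effective Tm = 50 − 3×6 = 50 − 18 = 32°C

32°C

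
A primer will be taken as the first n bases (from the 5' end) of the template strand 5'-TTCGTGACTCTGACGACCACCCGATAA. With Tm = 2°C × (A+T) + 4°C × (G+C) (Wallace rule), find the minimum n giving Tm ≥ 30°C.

n = 10

First 9 bases: TTCGTGACT → Tm = 26°C (< 30°C)
First 10 bases: TTCGTGACTC → Tm = 30°C (≥ 30°C)
Since every base adds ≥2°C, Tm only increases with n, so the threshold is first crossed at n = 10.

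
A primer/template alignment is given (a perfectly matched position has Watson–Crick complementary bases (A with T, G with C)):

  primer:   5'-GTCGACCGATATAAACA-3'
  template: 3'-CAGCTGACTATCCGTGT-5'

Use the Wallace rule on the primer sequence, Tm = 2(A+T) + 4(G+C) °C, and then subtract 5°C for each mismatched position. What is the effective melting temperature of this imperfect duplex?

28°C

Primer base counts: A=7, T=3, G=3, C=4 → A+T=10, G+C=7
Perfect-match Tm = 2(10) + 4(7) = 20 + 28 = 48°C
Mismatches (positions where the bases are not complementary): 4 (at positions 7, 12, 13, 14)
Effective Tm = 48 − 4×5 = 48 − 20 = 28°C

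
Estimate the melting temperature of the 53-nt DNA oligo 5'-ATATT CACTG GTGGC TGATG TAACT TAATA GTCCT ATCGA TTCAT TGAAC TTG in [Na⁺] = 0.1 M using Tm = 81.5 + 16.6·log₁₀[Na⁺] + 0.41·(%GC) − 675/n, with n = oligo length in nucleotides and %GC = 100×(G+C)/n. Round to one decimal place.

66.9°C

Length n = 53. Base counts: C=9, T=20, G=10, A=14
G+C = 19, so %GC = 19/53 × 100 = 35.849%
Salt term: 16.6 × (-1) = -16.6
GC term: 0.41 × 35.849 = 14.698; length term: −675/53 = −12.736
Tm = 81.5 + (-16.6) + 14.698 − 12.736 = 66.862 → 66.9°C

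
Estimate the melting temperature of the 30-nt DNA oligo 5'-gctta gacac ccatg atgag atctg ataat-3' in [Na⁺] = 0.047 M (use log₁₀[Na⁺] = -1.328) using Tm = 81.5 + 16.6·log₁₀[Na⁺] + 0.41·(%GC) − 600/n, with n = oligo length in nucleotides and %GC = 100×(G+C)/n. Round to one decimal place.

Length n = 30. Scanning the sequence gives T=8, A=10, C=6, G=6.
G+C = 12, so %GC = 12/30 × 100 = 40%
Salt term: 16.6 × (-1.328) = -22.045
GC term: 0.41 × 40 = 16.4; length term: −600/30 = −20
Tm = 81.5 + (-22.045) + 16.4 − 20 = 55.855 → 55.9°C

55.9°C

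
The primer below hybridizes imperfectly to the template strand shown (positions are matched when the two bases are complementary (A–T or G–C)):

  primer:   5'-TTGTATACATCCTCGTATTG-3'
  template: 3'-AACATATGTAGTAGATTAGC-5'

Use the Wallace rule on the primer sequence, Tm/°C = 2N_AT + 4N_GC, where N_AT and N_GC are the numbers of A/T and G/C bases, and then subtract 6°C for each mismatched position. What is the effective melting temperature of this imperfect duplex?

30°C

Primer base counts: A=4, T=9, G=3, C=4 → A+T=13, G+C=7
Perfect-match Tm = 2(13) + 4(7) = 26 + 28 = 54°C
Mismatches (positions where the bases are not complementary): 4 (at positions 12, 15, 16, 19)
Effective Tm = 54 − 4×6 = 54 − 24 = 30°C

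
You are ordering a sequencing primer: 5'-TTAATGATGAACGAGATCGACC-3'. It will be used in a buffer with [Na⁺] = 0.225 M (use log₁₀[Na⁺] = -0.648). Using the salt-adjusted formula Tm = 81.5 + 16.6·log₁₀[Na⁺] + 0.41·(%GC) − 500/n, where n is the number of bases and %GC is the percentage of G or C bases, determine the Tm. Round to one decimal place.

Length n = 22. Scanning the sequence gives G=5, T=5, C=4, A=8.
G+C = 9, so %GC = 9/22 × 100 = 40.909%
Salt term: 16.6 × (-0.648) = -10.757
GC term: 0.41 × 40.909 = 16.773; length term: −500/22 = −22.727
Tm = 81.5 + (-10.757) + 16.773 − 22.727 = 64.789 → 64.8°C

64.8°C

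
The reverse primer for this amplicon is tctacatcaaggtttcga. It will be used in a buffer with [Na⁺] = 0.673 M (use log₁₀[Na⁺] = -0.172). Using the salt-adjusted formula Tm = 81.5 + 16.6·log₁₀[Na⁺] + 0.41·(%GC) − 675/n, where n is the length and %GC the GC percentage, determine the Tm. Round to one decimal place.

57.1°C

Length n = 18. Counting bases: G=3, C=4, T=6, A=5
G+C = 7, so %GC = 7/18 × 100 = 38.889%
Salt term: 16.6 × (-0.172) = -2.855
GC term: 0.41 × 38.889 = 15.944; length term: −675/18 = −37.5
Tm = 81.5 + (-2.855) + 15.944 − 37.5 = 57.089 → 57.1°C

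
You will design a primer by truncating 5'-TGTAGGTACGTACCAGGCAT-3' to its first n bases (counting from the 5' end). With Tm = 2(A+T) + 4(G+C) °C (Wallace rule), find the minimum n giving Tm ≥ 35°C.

First 12 bases: TGTAGGTACGTA → Tm = 34°C (< 35°C)
First 13 bases: TGTAGGTACGTAC → Tm = 38°C (≥ 35°C)
Each additional base adds 2°C (A/T) or 4°C (G/C), so Tm is non-decreasing in n; n = 13 is the first length to reach 35°C.

n = 13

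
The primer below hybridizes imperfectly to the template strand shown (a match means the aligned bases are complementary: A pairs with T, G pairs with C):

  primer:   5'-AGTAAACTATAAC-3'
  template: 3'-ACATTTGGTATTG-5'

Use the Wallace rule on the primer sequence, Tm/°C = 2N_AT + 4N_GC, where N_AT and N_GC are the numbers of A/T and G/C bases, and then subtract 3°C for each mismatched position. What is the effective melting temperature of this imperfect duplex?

26°C

Primer base counts: A=7, T=3, G=1, C=2 → A+T=10, G+C=3
Perfect-match Tm = 2(10) + 4(3) = 20 + 12 = 32°C
Mismatches (positions where the bases are not complementary): 2 (at positions 1, 8)
Effective Tm = 32 − 2×3 = 32 − 6 = 26°C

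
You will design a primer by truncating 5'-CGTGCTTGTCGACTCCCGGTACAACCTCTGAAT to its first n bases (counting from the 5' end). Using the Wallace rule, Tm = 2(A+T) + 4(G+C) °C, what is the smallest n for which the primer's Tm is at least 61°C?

n = 19

First 18 bases: CGTGCTTGTCGACTCCCG → Tm = 60°C (< 61°C)
First 19 bases: CGTGCTTGTCGACTCCCGG → Tm = 64°C (≥ 61°C)
Since every base adds ≥2°C, Tm only increases with n, so the threshold is first crossed at n = 19.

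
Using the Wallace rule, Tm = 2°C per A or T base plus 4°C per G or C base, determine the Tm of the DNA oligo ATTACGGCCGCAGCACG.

56°C

Base counts: C=6, G=5, T=2, A=4
AT pairs contribute 6, GC pairs contribute 11.
Tm = 2×6 + 4×11 = 56°C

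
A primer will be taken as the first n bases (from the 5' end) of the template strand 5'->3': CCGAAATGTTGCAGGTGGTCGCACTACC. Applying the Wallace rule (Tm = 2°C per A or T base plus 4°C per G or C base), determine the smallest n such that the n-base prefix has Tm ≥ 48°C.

First 15 bases: CCGAAATGTTGCAGG → Tm = 46°C (< 48°C)
First 16 bases: CCGAAATGTTGCAGGT → Tm = 48°C (≥ 48°C)
Since every base adds ≥2°C, Tm only increases with n, so the threshold is first crossed at n = 16.

n = 16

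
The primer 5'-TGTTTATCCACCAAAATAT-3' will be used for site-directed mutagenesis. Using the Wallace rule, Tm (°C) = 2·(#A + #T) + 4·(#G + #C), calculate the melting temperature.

48°C

Scanning the sequence gives C=4, T=7, A=7, G=1.
So N_AT = 14 and N_GC = 5.
Tm = 4·5 + 2·14 = 20 + 28 = 48°C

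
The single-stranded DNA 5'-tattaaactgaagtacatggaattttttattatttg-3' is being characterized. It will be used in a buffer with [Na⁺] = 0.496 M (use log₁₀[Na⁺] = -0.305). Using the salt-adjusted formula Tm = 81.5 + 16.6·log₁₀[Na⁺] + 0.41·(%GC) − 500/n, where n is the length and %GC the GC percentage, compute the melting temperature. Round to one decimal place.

70.5°C

Length n = 36. A=12, C=2, G=5, T=17
G+C = 7, so %GC = 7/36 × 100 = 19.444%
Salt term: 16.6 × (-0.305) = -5.063
GC term: 0.41 × 19.444 = 7.972; length term: −500/36 = −13.889
Tm = 81.5 + (-5.063) + 7.972 − 13.889 = 70.52 → 70.5°C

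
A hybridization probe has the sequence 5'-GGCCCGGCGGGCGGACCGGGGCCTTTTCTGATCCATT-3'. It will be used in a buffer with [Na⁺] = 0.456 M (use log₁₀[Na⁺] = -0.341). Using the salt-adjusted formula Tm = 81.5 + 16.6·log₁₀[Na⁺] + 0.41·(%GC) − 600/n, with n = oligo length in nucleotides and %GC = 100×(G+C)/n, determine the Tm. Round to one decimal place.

88.4°C

Length n = 37. A=3, T=8, G=14, C=12
G+C = 26, so %GC = 26/37 × 100 = 70.27%
Salt term: 16.6 × (-0.341) = -5.661
GC term: 0.41 × 70.27 = 28.811; length term: −600/37 = −16.216
Tm = 81.5 + (-5.661) + 28.811 − 16.216 = 88.434 → 88.4°C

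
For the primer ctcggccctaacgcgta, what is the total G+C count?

11

G=4, A=3, C=7, T=3
G+C = 4 + 7 = 11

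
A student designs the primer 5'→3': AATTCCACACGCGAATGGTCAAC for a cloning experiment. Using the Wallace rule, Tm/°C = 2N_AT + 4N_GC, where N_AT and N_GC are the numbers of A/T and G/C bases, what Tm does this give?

Scanning the sequence gives T=4, A=8, G=4, C=7.
A+T = 12, G+C = 11
Tm = 4·11 + 2·12 = 44 + 24 = 68°C

68°C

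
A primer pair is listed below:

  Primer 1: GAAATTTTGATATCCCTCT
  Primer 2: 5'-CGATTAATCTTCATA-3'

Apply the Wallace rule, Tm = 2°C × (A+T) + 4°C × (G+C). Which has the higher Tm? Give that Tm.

Primer 1, 50°C

Primer 1: A+T=13, G+C=6 → Tm = 2(13)+4(6) = 50°C
Primer 2: A+T=11, G+C=4 → Tm = 2(11)+4(4) = 38°C
50°C vs 38°C → primer 1 is higher.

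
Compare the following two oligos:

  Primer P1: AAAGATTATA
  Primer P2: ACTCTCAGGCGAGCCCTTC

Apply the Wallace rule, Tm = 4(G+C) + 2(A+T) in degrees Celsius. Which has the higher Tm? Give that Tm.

Primer P1: A+T=9, G+C=1 → Tm = 2(9)+4(1) = 22°C
Primer P2: A+T=7, G+C=12 → Tm = 2(7)+4(12) = 62°C
22°C vs 62°C → primer P2 is higher.

Primer P2, 62°C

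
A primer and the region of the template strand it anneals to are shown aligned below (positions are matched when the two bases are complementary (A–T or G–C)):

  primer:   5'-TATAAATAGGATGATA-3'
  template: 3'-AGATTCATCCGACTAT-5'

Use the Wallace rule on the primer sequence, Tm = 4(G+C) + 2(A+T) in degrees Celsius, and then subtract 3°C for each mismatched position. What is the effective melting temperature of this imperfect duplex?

29°C

Primer base counts: A=8, T=5, G=3, C=0 → A+T=13, G+C=3
Perfect-match Tm = 2(13) + 4(3) = 26 + 12 = 38°C
Mismatches (positions where the bases are not complementary): 3 (at positions 2, 6, 11)
Effective Tm = 38 − 3×3 = 38 − 9 = 29°C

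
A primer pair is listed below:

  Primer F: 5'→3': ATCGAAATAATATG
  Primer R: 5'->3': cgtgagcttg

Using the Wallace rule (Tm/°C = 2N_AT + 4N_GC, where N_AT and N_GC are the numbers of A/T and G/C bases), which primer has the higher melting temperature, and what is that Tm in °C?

Primer F: A+T=11, G+C=3 → Tm = 2(11)+4(3) = 34°C
Primer R: A+T=4, G+C=6 → Tm = 2(4)+4(6) = 32°C
34°C vs 32°C → primer F is higher.

Primer F, 34°C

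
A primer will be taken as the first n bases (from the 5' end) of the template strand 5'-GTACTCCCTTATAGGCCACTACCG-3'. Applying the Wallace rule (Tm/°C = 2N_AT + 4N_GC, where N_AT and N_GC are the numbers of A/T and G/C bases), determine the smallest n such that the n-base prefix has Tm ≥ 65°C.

First 21 bases: GTACTCCCTTATAGGCCACTA → Tm = 62°C (< 65°C)
First 22 bases: GTACTCCCTTATAGGCCACTAC → Tm = 66°C (≥ 65°C)
Since every base adds ≥2°C, Tm only increases with n, so the threshold is first crossed at n = 22.

n = 22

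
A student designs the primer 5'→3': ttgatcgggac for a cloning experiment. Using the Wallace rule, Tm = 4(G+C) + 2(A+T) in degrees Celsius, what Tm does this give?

34°C

Scanning the sequence gives A=2, G=4, T=3, C=2.
So N_AT = 5 and N_GC = 6.
Tm = 2(5) + 4(6) = 10 + 24 = 34°C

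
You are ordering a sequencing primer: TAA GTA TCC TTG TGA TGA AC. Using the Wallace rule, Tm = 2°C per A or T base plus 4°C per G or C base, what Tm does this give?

54°C

C=3, A=6, G=4, T=7
A+T = 13, G+C = 7
Tm = 4·7 + 2·13 = 28 + 26 = 54°C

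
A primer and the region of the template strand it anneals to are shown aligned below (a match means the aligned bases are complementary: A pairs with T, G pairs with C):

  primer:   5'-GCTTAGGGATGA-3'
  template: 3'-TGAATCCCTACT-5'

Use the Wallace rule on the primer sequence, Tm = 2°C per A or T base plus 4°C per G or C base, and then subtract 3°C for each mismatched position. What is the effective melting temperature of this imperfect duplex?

33°C

Primer base counts: A=3, T=3, G=5, C=1 → A+T=6, G+C=6
Perfect-match Tm = 2(6) + 4(6) = 12 + 24 = 36°C
Mismatches (positions where the bases are not complementary): 1 (at position 1)
Effective Tm = 36 − 1×3 = 36 − 3 = 33°C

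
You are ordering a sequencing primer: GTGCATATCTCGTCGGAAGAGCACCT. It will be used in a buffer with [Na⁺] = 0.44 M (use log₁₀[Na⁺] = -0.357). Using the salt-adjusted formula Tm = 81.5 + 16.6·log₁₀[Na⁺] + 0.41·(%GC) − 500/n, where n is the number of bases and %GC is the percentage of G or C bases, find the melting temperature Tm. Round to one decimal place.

78.4°C

Length n = 26. Scanning the sequence gives C=7, A=6, T=6, G=7.
G+C = 14, so %GC = 14/26 × 100 = 53.846%
Salt term: 16.6 × (-0.357) = -5.926
GC term: 0.41 × 53.846 = 22.077; length term: −500/26 = −19.231
Tm = 81.5 + (-5.926) + 22.077 − 19.231 = 78.42 → 78.4°C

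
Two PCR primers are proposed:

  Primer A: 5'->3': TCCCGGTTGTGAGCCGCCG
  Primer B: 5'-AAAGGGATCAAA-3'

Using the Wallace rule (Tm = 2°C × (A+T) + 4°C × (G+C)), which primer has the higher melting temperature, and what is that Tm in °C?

Primer A, 66°C

Primer A: A+T=5, G+C=14 → Tm = 2(5)+4(14) = 66°C
Primer B: A+T=8, G+C=4 → Tm = 2(8)+4(4) = 32°C
66°C vs 32°C → primer A is higher.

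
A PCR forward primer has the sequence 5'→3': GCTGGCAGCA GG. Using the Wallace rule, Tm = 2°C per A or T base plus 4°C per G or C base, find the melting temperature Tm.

42°C

Base counts: C=3, T=1, A=2, G=6
A+T = 3, G+C = 9
Tm = 2×3 + 4×9 = 42°C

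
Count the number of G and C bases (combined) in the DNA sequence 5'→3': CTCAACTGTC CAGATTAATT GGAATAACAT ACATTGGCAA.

14

Base counts: T=11, G=6, A=15, C=8
G+C = 6 + 8 = 14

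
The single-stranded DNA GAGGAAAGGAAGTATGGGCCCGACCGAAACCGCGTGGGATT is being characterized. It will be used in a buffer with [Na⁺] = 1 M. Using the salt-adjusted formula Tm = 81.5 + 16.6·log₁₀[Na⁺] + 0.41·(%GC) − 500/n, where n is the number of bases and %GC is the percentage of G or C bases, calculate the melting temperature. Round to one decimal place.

Length n = 41. A=12, G=16, T=5, C=8
G+C = 24, so %GC = 24/41 × 100 = 58.537%
Salt term: 16.6 × (0) = 0
GC term: 0.41 × 58.537 = 24; length term: −500/41 = −12.195
Tm = 81.5 + (0) + 24 − 12.195 = 93.305 → 93.3°C

93.3°C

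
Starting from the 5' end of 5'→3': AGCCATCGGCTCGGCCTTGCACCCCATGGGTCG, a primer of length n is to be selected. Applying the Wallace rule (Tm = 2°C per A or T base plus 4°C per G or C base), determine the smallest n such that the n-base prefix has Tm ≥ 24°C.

First 7 bases: AGCCATC → Tm = 22°C (< 24°C)
First 8 bases: AGCCATCG → Tm = 26°C (≥ 24°C)
Each additional base adds 2°C (A/T) or 4°C (G/C), so Tm is non-decreasing in n; n = 8 is the first length to reach 24°C.

n = 8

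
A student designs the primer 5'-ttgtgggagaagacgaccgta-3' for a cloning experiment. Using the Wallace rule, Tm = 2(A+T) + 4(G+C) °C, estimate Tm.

64°C

Counting bases: G=8, C=3, A=6, T=4
AT pairs contribute 10, GC pairs contribute 11.
Tm = 2(10) + 4(11) = 20 + 44 = 64°C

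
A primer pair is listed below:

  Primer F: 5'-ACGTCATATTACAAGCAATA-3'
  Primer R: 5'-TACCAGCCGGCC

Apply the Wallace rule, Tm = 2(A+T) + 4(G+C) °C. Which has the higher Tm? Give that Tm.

Primer F, 52°C

Primer F: A+T=14, G+C=6 → Tm = 2(14)+4(6) = 52°C
Primer R: A+T=3, G+C=9 → Tm = 2(3)+4(9) = 42°C
52°C vs 42°C → primer F is higher.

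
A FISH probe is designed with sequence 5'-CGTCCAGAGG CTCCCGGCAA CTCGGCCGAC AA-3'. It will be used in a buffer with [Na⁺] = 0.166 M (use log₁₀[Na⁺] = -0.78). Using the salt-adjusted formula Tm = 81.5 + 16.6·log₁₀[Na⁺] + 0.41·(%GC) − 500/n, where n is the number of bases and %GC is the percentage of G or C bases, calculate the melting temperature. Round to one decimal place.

81.1°C

Length n = 32. G=9, A=7, T=3, C=13
G+C = 22, so %GC = 22/32 × 100 = 68.75%
Salt term: 16.6 × (-0.78) = -12.948
GC term: 0.41 × 68.75 = 28.188; length term: −500/32 = −15.625
Tm = 81.5 + (-12.948) + 28.188 − 15.625 = 81.115 → 81.1°C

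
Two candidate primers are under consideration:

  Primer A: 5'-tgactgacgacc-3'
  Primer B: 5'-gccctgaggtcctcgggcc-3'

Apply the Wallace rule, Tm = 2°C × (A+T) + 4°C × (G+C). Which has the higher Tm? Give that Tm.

Primer A: A+T=5, G+C=7 → Tm = 2(5)+4(7) = 38°C
Primer B: A+T=4, G+C=15 → Tm = 2(4)+4(15) = 68°C
38°C vs 68°C → primer B is higher.

Primer B, 68°C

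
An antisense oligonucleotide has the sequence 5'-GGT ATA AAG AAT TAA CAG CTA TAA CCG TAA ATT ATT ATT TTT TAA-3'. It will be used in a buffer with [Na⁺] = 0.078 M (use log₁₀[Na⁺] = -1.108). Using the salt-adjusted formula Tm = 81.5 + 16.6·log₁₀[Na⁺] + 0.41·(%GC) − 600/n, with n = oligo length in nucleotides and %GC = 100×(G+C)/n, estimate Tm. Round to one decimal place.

58.0°C

Length n = 45. Base counts: A=19, C=4, T=17, G=5
G+C = 9, so %GC = 9/45 × 100 = 20%
Salt term: 16.6 × (-1.108) = -18.393
GC term: 0.41 × 20 = 8.2; length term: −600/45 = −13.333
Tm = 81.5 + (-18.393) + 8.2 − 13.333 = 57.974 → 58.0°C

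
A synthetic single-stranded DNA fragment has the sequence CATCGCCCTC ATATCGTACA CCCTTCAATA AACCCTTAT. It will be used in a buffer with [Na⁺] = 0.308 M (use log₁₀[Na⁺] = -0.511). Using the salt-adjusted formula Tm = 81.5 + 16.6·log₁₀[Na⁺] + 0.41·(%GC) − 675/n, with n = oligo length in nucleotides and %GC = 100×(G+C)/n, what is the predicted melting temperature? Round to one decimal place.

Length n = 39. Base counts: T=11, C=15, G=2, A=11
G+C = 17, so %GC = 17/39 × 100 = 43.59%
Salt term: 16.6 × (-0.511) = -8.483
GC term: 0.41 × 43.59 = 17.872; length term: −675/39 = −17.308
Tm = 81.5 + (-8.483) + 17.872 − 17.308 = 73.581 → 73.6°C

73.6°C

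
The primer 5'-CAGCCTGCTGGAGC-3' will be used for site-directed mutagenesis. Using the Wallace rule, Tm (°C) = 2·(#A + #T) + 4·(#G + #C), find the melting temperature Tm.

Scanning the sequence gives T=2, C=5, G=5, A=2.
So N_AT = 4 and N_GC = 10.
Tm = 4·10 + 2·4 = 40 + 8 = 48°C

48°C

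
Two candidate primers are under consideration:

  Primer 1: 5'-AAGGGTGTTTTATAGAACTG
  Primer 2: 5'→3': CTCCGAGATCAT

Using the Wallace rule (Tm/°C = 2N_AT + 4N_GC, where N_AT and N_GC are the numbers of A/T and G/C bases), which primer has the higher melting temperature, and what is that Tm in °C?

Primer 1: A+T=13, G+C=7 → Tm = 2(13)+4(7) = 54°C
Primer 2: A+T=6, G+C=6 → Tm = 2(6)+4(6) = 36°C
54°C vs 36°C → primer 1 is higher.

Primer 1, 54°C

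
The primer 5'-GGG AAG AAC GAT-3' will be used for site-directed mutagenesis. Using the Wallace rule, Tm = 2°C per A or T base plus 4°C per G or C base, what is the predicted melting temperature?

Counting bases: T=1, G=5, A=5, C=1
So N_AT = 6 and N_GC = 6.
Tm = 2(6) + 4(6) = 12 + 24 = 36°C

36°C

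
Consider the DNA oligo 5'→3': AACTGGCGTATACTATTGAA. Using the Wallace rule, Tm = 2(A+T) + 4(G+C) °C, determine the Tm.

Counting bases: T=6, C=3, A=7, G=4
AT pairs contribute 13, GC pairs contribute 7.
Tm = 4·7 + 2·13 = 28 + 26 = 54°C

54°C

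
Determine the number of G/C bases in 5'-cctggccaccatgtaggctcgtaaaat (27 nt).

14

Base counts: G=6, A=7, T=6, C=8
Total G or C: 6 + 8 = 14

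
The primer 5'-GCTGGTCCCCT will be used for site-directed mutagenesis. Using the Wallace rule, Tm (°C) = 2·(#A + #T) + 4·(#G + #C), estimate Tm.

Counting bases: G=3, A=0, T=3, C=5
AT pairs contribute 3, GC pairs contribute 8.
Tm = 4·8 + 2·3 = 32 + 6 = 38°C

38°C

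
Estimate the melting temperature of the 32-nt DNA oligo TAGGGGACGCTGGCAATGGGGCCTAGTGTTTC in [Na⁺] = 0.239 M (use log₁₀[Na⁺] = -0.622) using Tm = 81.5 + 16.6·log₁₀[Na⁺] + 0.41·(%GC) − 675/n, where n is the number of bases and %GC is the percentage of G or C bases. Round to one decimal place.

Length n = 32. Counting bases: T=8, C=6, G=13, A=5
G+C = 19, so %GC = 19/32 × 100 = 59.375%
Salt term: 16.6 × (-0.622) = -10.325
GC term: 0.41 × 59.375 = 24.344; length term: −675/32 = −21.094
Tm = 81.5 + (-10.325) + 24.344 − 21.094 = 74.425 → 74.4°C

74.4°C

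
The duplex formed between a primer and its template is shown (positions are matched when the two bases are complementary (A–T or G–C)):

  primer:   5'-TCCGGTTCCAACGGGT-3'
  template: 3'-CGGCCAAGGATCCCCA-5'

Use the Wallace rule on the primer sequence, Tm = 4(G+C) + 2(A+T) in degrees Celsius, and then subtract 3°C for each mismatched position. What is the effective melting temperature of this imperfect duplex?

Primer base counts: A=2, T=4, G=5, C=5 → A+T=6, G+C=10
Perfect-match Tm = 2(6) + 4(10) = 12 + 40 = 52°C
Mismatches (positions where the bases are not complementary): 3 (at positions 1, 10, 12)
Effective Tm = 52 − 3×3 = 52 − 9 = 43°C

43°C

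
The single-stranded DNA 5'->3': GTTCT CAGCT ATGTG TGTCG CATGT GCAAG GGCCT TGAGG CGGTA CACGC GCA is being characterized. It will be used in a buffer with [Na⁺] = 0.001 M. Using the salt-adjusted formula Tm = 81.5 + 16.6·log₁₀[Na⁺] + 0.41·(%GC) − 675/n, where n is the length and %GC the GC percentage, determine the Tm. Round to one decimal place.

42.9°C

Length n = 53. Base counts: T=13, C=13, A=9, G=18
G+C = 31, so %GC = 31/53 × 100 = 58.491%
Salt term: 16.6 × (-3) = -49.8
GC term: 0.41 × 58.491 = 23.981; length term: −675/53 = −12.736
Tm = 81.5 + (-49.8) + 23.981 − 12.736 = 42.945 → 42.9°C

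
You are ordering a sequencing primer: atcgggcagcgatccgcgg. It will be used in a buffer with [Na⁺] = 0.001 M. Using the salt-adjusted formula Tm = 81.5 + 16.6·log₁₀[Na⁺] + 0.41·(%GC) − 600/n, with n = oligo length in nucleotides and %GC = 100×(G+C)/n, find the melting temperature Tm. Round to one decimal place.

Length n = 19. Base counts: T=2, G=8, A=3, C=6
G+C = 14, so %GC = 14/19 × 100 = 73.684%
Salt term: 16.6 × (-3) = -49.8
GC term: 0.41 × 73.684 = 30.21; length term: −600/19 = −31.579
Tm = 81.5 + (-49.8) + 30.21 − 31.579 = 30.331 → 30.3°C

30.3°C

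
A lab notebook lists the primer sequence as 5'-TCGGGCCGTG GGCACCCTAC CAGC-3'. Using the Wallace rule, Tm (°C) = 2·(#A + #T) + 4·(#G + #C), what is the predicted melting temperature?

Base counts: A=3, C=10, T=3, G=8
A+T = 6, G+C = 18
Tm = 4·18 + 2·6 = 72 + 12 = 84°C

84°C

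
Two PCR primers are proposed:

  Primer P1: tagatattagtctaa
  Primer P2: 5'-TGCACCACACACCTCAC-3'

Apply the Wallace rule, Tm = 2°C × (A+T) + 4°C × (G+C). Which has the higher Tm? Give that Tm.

Primer P2, 54°C

Primer P1: A+T=12, G+C=3 → Tm = 2(12)+4(3) = 36°C
Primer P2: A+T=7, G+C=10 → Tm = 2(7)+4(10) = 54°C
36°C vs 54°C → primer P2 is higher.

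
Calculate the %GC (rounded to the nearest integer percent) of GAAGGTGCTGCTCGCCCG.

Scanning the sequence gives T=3, A=2, C=6, G=7.
G+C = 7 + 6 = 13 out of 18 bases
%GC = 13/18 × 100 = 72.22% ≈ 72%

72%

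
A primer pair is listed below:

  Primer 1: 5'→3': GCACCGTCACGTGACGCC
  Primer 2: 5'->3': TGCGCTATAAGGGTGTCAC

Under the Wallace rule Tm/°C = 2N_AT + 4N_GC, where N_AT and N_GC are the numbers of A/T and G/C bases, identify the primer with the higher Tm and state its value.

Primer 1: A+T=5, G+C=13 → Tm = 2(5)+4(13) = 62°C
Primer 2: A+T=9, G+C=10 → Tm = 2(9)+4(10) = 58°C
62°C vs 58°C → primer 1 is higher.

Primer 1, 62°C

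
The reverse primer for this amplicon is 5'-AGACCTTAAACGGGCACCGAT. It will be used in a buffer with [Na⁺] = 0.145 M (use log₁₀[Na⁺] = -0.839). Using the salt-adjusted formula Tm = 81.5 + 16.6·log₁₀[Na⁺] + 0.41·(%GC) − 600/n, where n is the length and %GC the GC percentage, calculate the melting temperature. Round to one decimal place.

60.5°C

Length n = 21. Base counts: A=7, G=5, C=6, T=3
G+C = 11, so %GC = 11/21 × 100 = 52.381%
Salt term: 16.6 × (-0.839) = -13.927
GC term: 0.41 × 52.381 = 21.476; length term: −600/21 = −28.571
Tm = 81.5 + (-13.927) + 21.476 − 28.571 = 60.478 → 60.5°C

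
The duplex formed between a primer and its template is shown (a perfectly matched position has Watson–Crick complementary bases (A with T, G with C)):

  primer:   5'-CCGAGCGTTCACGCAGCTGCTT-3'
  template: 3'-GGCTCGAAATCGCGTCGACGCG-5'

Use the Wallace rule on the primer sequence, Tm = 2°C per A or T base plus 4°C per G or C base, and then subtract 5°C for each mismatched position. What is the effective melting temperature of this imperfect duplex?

Primer base counts: A=3, T=5, G=6, C=8 → A+T=8, G+C=14
Perfect-match Tm = 2(8) + 4(14) = 16 + 56 = 72°C
Mismatches (positions where the bases are not complementary): 5 (at positions 7, 10, 11, 21, 22)
Effective Tm = 72 − 5×5 = 72 − 25 = 47°C

47°C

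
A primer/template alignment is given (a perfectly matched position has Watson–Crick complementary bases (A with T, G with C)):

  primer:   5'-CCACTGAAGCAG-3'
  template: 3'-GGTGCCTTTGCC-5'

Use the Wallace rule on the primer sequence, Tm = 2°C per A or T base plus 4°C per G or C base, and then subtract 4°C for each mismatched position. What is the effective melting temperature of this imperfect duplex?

Primer base counts: A=4, T=1, G=3, C=4 → A+T=5, G+C=7
Perfect-match Tm = 2(5) + 4(7) = 10 + 28 = 38°C
Mismatches (positions where the bases are not complementary): 3 (at positions 5, 9, 11)
Effective Tm = 38 − 3×4 = 38 − 12 = 26°C

26°C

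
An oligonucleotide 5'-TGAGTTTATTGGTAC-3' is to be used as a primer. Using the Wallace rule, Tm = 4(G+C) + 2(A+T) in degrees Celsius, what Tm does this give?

40°C

Counting bases: T=7, A=3, G=4, C=1
So N_AT = 10 and N_GC = 5.
Tm = 2(10) + 4(5) = 20 + 20 = 40°C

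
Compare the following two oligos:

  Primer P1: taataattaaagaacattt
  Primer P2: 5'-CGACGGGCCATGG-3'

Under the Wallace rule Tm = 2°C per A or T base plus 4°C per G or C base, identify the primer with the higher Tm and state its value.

Primer P1: A+T=17, G+C=2 → Tm = 2(17)+4(2) = 42°C
Primer P2: A+T=3, G+C=10 → Tm = 2(3)+4(10) = 46°C
42°C vs 46°C → primer P2 is higher.

Primer P2, 46°C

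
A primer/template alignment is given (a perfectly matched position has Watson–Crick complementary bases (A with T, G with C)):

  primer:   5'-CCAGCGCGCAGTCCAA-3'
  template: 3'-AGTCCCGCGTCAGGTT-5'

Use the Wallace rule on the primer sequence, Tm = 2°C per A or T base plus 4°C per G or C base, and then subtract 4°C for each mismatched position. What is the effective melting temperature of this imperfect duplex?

46°C

Primer base counts: A=4, T=1, G=4, C=7 → A+T=5, G+C=11
Perfect-match Tm = 2(5) + 4(11) = 10 + 44 = 54°C
Mismatches (positions where the bases are not complementary): 2 (at positions 1, 5)
Effective Tm = 54 − 2×4 = 54 − 8 = 46°C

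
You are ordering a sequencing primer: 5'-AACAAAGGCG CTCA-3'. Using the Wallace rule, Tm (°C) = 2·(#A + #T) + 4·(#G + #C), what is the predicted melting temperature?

42°C

Base counts: C=4, A=6, T=1, G=3
So N_AT = 7 and N_GC = 7.
Tm = 4·7 + 2·7 = 28 + 14 = 42°C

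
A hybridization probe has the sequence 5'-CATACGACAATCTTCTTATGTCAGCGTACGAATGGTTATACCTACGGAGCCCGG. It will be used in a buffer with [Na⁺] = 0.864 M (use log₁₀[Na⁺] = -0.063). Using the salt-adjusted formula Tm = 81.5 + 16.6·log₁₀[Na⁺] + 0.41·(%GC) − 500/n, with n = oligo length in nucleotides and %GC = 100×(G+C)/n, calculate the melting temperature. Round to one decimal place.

Length n = 54. Counting bases: A=14, G=12, C=14, T=14
G+C = 26, so %GC = 26/54 × 100 = 48.148%
Salt term: 16.6 × (-0.063) = -1.046
GC term: 0.41 × 48.148 = 19.741; length term: −500/54 = −9.259
Tm = 81.5 + (-1.046) + 19.741 − 9.259 = 90.936 → 90.9°C

90.9°C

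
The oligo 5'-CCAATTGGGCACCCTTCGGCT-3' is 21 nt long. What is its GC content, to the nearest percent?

62%

Counting bases: C=8, A=3, G=5, T=5
G+C = 5 + 8 = 13 out of 21 bases
%GC = 13/21 × 100 = 61.9% ≈ 62%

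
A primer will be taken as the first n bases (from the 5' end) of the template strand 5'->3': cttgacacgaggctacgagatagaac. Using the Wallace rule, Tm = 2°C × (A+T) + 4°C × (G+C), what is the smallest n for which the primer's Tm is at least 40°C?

n = 13

First 12 bases: CTTGACACGAGG → Tm = 38°C (< 40°C)
First 13 bases: CTTGACACGAGGC → Tm = 42°C (≥ 40°C)
Each additional base adds 2°C (A/T) or 4°C (G/C), so Tm is non-decreasing in n; n = 13 is the first length to reach 40°C.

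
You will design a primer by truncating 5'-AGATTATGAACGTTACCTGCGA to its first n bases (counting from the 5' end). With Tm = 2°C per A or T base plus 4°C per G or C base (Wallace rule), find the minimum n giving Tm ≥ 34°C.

n = 13

First 12 bases: AGATTATGAACG → Tm = 32°C (< 34°C)
First 13 bases: AGATTATGAACGT → Tm = 34°C (≥ 34°C)
Each additional base adds 2°C (A/T) or 4°C (G/C), so Tm is non-decreasing in n; n = 13 is the first length to reach 34°C.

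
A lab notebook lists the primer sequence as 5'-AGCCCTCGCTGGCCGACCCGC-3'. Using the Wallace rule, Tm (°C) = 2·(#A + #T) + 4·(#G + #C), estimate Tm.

Base counts: G=6, C=11, A=2, T=2
A+T = 4, G+C = 17
Tm = 2(4) + 4(17) = 8 + 68 = 76°C

76°C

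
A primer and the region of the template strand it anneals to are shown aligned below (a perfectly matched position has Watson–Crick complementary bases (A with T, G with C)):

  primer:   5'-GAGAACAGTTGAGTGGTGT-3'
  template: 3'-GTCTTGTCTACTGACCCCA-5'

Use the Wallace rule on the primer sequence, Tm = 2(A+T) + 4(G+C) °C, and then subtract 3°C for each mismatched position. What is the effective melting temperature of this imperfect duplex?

Primer base counts: A=5, T=5, G=8, C=1 → A+T=10, G+C=9
Perfect-match Tm = 2(10) + 4(9) = 20 + 36 = 56°C
Mismatches (positions where the bases are not complementary): 4 (at positions 1, 9, 13, 17)
Effective Tm = 56 − 4×3 = 56 − 12 = 44°C

44°C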